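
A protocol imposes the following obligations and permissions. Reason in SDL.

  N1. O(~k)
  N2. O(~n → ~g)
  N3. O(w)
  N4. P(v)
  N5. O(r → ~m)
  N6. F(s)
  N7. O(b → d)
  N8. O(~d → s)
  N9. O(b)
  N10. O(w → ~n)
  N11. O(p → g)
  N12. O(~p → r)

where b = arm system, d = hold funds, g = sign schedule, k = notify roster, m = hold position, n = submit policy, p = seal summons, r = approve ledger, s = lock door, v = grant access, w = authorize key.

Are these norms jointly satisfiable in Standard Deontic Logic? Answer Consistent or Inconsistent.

Consistent

Premise 8 is O(~d → s), but O(~d) is not derivable from the premises, so it does not yield O(s).
So O(s) is not derivable, and the apparent clash with O(~s) does not arise.
A world satisfying every obligation exists (e.g. b=true, d=true, g=false, k=false, m=false, n=false, p=false, r=true, s=false, v=false, w=true); no atom is both obligatory and forbidden, so the set is consistent.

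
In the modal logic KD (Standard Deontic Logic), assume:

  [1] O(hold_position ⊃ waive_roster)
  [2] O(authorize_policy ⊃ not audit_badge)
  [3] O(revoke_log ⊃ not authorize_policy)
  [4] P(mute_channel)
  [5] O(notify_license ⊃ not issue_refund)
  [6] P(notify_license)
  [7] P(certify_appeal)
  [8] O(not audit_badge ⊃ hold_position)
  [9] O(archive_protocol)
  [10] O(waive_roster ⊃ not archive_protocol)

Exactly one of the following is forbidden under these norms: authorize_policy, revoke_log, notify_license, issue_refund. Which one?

authorize_policy

Premise 9 gives O(archive_protocol).
Premise 10 is O(waive_roster ⊃ not archive_protocol); contrapositively O(archive_protocol ⊃ not waive_roster). Since O(archive_protocol) holds, K gives O(not waive_roster).
Premise 1 is O(hold_position ⊃ waive_roster); contrapositively O(not waive_roster ⊃ not hold_position). Since O(not waive_roster) holds, K gives O(not hold_position).
Premise 8, O(not audit_badge ⊃ hold_position), contraposes to O(not hold_position ⊃ audit_badge); with O(not hold_position) we get O(audit_badge).
Premise 2, O(authorize_policy ⊃ not audit_badge), contraposes to O(audit_badge ⊃ not authorize_policy); with O(audit_badge) we get O(not authorize_policy).
So O(not authorize_policy) holds, i.e. authorize_policy is forbidden. None of the other listed options is forbidden under the premises.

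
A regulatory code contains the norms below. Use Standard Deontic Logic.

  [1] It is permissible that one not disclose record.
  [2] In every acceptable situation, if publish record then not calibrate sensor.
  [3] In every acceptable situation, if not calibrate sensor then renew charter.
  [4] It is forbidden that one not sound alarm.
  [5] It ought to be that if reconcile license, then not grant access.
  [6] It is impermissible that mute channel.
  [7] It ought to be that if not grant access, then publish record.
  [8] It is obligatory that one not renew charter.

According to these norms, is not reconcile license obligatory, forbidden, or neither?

Premise 8 states O(¬renew_charter) outright.
The contrapositive of premise 3 (O(¬calibrate_sensor → renew_charter)) is O(¬renew_charter → calibrate_sensor), and O(¬renew_charter) is already established, so O(calibrate_sensor).
Premise 2, O(publish_record → ¬calibrate_sensor), contraposes to O(calibrate_sensor → ¬publish_record); with O(calibrate_sensor) we get O(¬publish_record).
Premise 7, O(¬grant_access → publish_record), contraposes to O(¬publish_record → grant_access); with O(¬publish_record) we get O(grant_access).
Premise 5, O(reconcile_license → ¬grant_access), contraposes to O(grant_access → ¬reconcile_license); with O(grant_access) we get O(¬reconcile_license).
Premises 1, 4, 6 do not contribute to this derivation.
Hence ¬reconcile_license is obligatory.

Obligatory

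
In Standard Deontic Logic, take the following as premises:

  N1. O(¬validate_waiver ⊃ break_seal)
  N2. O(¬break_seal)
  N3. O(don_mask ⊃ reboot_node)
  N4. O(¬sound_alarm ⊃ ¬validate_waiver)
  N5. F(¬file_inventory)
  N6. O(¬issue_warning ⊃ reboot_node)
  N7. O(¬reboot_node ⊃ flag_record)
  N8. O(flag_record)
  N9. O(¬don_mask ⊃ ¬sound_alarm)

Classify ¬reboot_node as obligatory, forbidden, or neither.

Forbidden

Premise 2 states O(¬break_seal) outright.
Premise 1, O(¬validate_waiver ⊃ break_seal), contraposes to O(¬break_seal ⊃ validate_waiver); with O(¬break_seal) we get O(validate_waiver).
The contrapositive of premise 4 (O(¬sound_alarm ⊃ ¬validate_waiver)) is O(validate_waiver ⊃ sound_alarm), and O(validate_waiver) is already established, so O(sound_alarm).
Premise 9, O(¬don_mask ⊃ ¬sound_alarm), contraposes to O(sound_alarm ⊃ don_mask); with O(sound_alarm) we get O(don_mask).
Applying K to premise 3 (O(don_mask ⊃ reboot_node)) and O(don_mask) yields O(reboot_node).
Premises 5, 6, 7, 8 do not contribute to this derivation.
Thus O(reboot_node), which is F(¬reboot_node): ¬reboot_node is forbidden.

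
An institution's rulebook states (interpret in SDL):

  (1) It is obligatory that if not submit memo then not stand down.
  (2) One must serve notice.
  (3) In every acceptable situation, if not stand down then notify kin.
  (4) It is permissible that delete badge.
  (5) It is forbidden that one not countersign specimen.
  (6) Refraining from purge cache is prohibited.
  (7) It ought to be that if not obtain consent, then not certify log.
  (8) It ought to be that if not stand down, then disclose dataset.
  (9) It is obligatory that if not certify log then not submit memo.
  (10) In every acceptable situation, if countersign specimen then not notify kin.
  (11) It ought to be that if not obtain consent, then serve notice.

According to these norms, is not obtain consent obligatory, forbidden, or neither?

Forbidden

F(¬countersign_specimen) at premise 5 means O(countersign_specimen).
With premise 10, O(countersign_specimen → ¬notify_kin), the K-axiom yields O(¬notify_kin).
The contrapositive of premise 3 (O(¬stand_down → notify_kin)) is O(¬notify_kin → stand_down), and O(¬notify_kin) is already established, so O(stand_down).
The contrapositive of premise 1 (O(¬submit_memo → ¬stand_down)) is O(stand_down → submit_memo), and O(stand_down) is already established, so O(submit_memo).
Premise 9 is O(¬certify_log → ¬submit_memo); contrapositively O(submit_memo → certify_log). Since O(submit_memo) holds, K gives O(certify_log).
Premise 7, O(¬obtain_consent → ¬certify_log), contraposes to O(certify_log → obtain_consent); with O(certify_log) we get O(obtain_consent).
Premises 2, 4, 6, 8, 11 do not contribute to this derivation.
Thus O(obtain_consent), which is F(¬obtain_consent): ¬obtain_consent is forbidden.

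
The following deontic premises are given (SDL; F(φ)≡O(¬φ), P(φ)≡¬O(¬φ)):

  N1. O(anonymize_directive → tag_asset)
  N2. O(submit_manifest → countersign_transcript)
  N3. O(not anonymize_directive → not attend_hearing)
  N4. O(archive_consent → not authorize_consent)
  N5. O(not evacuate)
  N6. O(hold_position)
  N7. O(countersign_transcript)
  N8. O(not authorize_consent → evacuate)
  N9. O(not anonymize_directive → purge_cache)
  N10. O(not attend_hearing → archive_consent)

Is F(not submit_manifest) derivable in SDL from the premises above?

No

Premise 2 is O(submit_manifest → countersign_transcript); even if O(countersign_transcript) held, inferring O(submit_manifest) would be affirming the consequent — invalid.
No other premise forces O(submit_manifest). An ideal world satisfying every premise can still have not submit_manifest true, so F(not submit_manifest) is not derivable.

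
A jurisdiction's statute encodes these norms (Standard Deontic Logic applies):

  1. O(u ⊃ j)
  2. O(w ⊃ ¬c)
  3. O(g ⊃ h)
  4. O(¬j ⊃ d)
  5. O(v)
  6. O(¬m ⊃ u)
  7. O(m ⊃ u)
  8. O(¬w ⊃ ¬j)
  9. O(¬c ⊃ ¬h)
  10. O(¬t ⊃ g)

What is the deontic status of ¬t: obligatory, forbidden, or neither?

Forbidden

By case analysis on ¬m: premise 6 gives O(¬m ⊃ u) and premise 7 gives O(m ⊃ u), so O(u) either way.
With premise 1, O(u ⊃ j), the K-axiom yields O(j).
Premise 8 is O(¬w ⊃ ¬j); contrapositively O(j ⊃ w). Since O(j) holds, K gives O(w).
Applying K to premise 2 (O(w ⊃ ¬c)) and O(w) yields O(¬c).
From O(¬c) and premise 9, O(¬c ⊃ ¬h), we obtain O(¬h).
Premise 3, O(g ⊃ h), contraposes to O(¬h ⊃ ¬g); with O(¬h) we get O(¬g).
Premise 10 is O(¬t ⊃ g); contrapositively O(¬g ⊃ t). Since O(¬g) holds, K gives O(t).
Premises 4, 5 do not contribute to this derivation.
Thus O(t), which is F(¬t): ¬t is forbidden.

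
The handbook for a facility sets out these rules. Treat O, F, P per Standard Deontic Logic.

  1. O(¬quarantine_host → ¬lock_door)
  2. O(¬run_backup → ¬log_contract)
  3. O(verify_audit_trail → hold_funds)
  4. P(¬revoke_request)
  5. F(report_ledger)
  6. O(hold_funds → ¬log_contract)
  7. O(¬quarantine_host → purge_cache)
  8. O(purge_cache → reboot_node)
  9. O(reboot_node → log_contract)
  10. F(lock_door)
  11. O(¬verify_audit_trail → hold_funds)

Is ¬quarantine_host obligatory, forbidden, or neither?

Forbidden

Premises 3 and 11 cover both cases: O(verify_audit_trail → hold_funds) and O(¬verify_audit_trail → hold_funds). Since verify_audit_trail ∨ ¬verify_audit_trail is a tautology, O(hold_funds) follows.
Premise 6 is O(hold_funds → ¬log_contract); since O(hold_funds), deontic closure gives O(¬log_contract).
Premise 9 is O(reboot_node → log_contract); contrapositively O(¬log_contract → ¬reboot_node). Since O(¬log_contract) holds, K gives O(¬reboot_node).
Premise 8, O(purge_cache → reboot_node), contraposes to O(¬reboot_node → ¬purge_cache); with O(¬reboot_node) we get O(¬purge_cache).
Premise 7, O(¬quarantine_host → purge_cache), contraposes to O(¬purge_cache → quarantine_host); with O(¬purge_cache) we get O(quarantine_host).
Premises 1, 2, 4, 5, 10 do not contribute to this derivation.
Thus O(quarantine_host), which is F(¬quarantine_host): ¬quarantine_host is forbidden.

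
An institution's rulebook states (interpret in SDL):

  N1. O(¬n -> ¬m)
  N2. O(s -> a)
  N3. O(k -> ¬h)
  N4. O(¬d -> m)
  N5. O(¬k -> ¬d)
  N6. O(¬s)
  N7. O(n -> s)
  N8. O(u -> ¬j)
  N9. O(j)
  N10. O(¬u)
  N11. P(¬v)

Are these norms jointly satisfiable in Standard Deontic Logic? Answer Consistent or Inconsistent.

Premise 8 is O(u -> ¬j), but O(u) is not derivable from the premises, so it does not yield O(¬j).
So O(¬j) is not derivable, and the apparent clash with O(j) does not arise.
A world satisfying every obligation exists (e.g. a=false, d=true, h=false, j=true, k=true, m=false, n=false, s=false, u=false, v=false); no atom is both obligatory and forbidden, so the set is consistent.

Consistent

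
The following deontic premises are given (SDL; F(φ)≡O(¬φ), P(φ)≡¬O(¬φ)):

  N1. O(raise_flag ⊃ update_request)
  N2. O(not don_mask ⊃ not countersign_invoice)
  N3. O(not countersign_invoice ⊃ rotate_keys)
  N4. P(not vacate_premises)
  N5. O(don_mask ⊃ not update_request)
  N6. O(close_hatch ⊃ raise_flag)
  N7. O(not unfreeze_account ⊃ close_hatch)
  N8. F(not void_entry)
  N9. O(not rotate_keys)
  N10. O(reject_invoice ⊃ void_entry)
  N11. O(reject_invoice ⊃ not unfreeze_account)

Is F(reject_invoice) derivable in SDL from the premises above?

Premise 9 gives O(not rotate_keys).
Premise 3, O(not countersign_invoice ⊃ rotate_keys), contraposes to O(not rotate_keys ⊃ countersign_invoice); with O(not rotate_keys) we get O(countersign_invoice).
Premise 2, O(not don_mask ⊃ not countersign_invoice), contraposes to O(countersign_invoice ⊃ don_mask); with O(countersign_invoice) we get O(don_mask).
From O(don_mask) and premise 5, O(don_mask ⊃ not update_request), we obtain O(not update_request).
Premise 1, O(raise_flag ⊃ update_request), contraposes to O(not update_request ⊃ not raise_flag); with O(not update_request) we get O(not raise_flag).
Premise 6 is O(close_hatch ⊃ raise_flag); contrapositively O(not raise_flag ⊃ not close_hatch). Since O(not raise_flag) holds, K gives O(not close_hatch).
Premise 7, O(not unfreeze_account ⊃ close_hatch), contraposes to O(not close_hatch ⊃ unfreeze_account); with O(not close_hatch) we get O(unfreeze_account).
Premise 11, O(reject_invoice ⊃ not unfreeze_account), contraposes to O(unfreeze_account ⊃ not reject_invoice); with O(unfreeze_account) we get O(not reject_invoice).
Premises 4, 8, 10 do not contribute to this derivation.
So O(not reject_invoice) holds, i.e. F(reject_invoice). The claim follows.

Yes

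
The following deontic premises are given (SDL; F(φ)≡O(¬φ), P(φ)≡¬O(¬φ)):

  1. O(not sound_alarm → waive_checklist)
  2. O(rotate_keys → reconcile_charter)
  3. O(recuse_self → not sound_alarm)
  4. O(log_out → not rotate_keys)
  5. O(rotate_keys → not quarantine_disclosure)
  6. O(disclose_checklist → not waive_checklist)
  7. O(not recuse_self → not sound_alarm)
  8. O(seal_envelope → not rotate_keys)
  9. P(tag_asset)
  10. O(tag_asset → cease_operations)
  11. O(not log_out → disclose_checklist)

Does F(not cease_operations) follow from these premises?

No

Premise 10 is O(tag_asset → cease_operations), but O(tag_asset) is not derivable from the premises (the permission P(tag_asset) asserts only not O(not tag_asset), not O(tag_asset)), so it does not yield O(cease_operations).
No other premise forces O(cease_operations). An ideal world satisfying every premise can still have not cease_operations true, so F(not cease_operations) is not derivable.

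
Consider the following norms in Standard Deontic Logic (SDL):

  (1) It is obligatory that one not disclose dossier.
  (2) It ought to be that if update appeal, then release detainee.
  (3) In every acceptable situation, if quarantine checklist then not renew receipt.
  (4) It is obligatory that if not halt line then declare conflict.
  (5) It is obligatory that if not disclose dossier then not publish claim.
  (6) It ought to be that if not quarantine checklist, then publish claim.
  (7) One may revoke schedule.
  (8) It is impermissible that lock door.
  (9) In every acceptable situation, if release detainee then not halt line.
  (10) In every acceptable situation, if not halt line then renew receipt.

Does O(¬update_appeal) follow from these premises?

Premise 1 states O(¬disclose_dossier) outright.
From O(¬disclose_dossier) and premise 5, O(¬disclose_dossier → ¬publish_claim), we obtain O(¬publish_claim).
The contrapositive of premise 6 (O(¬quarantine_checklist → publish_claim)) is O(¬publish_claim → quarantine_checklist), and O(¬publish_claim) is already established, so O(quarantine_checklist).
Applying K to premise 3 (O(quarantine_checklist → ¬renew_receipt)) and O(quarantine_checklist) yields O(¬renew_receipt).
The contrapositive of premise 10 (O(¬halt_line → renew_receipt)) is O(¬renew_receipt → halt_line), and O(¬renew_receipt) is already established, so O(halt_line).
The contrapositive of premise 9 (O(release_detainee → ¬halt_line)) is O(halt_line → ¬release_detainee), and O(halt_line) is already established, so O(¬release_detainee).
Premise 2 is O(update_appeal → release_detainee); contrapositively O(¬release_detainee → ¬update_appeal). Since O(¬release_detainee) holds, K gives O(¬update_appeal).
Premises 4, 7, 8 do not contribute to this derivation.
So O(¬update_appeal) follows.

Yes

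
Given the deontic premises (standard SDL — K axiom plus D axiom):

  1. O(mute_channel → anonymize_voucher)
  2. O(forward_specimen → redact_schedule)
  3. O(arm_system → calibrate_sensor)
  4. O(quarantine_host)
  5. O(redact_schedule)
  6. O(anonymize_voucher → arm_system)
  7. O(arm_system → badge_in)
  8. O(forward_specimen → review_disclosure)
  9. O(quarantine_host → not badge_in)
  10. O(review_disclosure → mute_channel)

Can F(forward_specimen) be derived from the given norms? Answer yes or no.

From premise 4 we have O(quarantine_host).
Premise 9 is O(quarantine_host → not badge_in); since O(quarantine_host), deontic closure gives O(not badge_in).
Premise 7, O(arm_system → badge_in), contraposes to O(not badge_in → not arm_system); with O(not badge_in) we get O(not arm_system).
The contrapositive of premise 6 (O(anonymize_voucher → arm_system)) is O(not arm_system → not anonymize_voucher), and O(not arm_system) is already established, so O(not anonymize_voucher).
Premise 1, O(mute_channel → anonymize_voucher), contraposes to O(not anonymize_voucher → not mute_channel); with O(not anonymize_voucher) we get O(not mute_channel).
Premise 10, O(review_disclosure → mute_channel), contraposes to O(not mute_channel → not review_disclosure); with O(not mute_channel) we get O(not review_disclosure).
The contrapositive of premise 8 (O(forward_specimen → review_disclosure)) is O(not review_disclosure → not forward_specimen), and O(not review_disclosure) is already established, so O(not forward_specimen).
Premises 2, 3, 5 do not contribute to this derivation.
So O(not forward_specimen) holds, i.e. F(forward_specimen). The claim follows.

Yes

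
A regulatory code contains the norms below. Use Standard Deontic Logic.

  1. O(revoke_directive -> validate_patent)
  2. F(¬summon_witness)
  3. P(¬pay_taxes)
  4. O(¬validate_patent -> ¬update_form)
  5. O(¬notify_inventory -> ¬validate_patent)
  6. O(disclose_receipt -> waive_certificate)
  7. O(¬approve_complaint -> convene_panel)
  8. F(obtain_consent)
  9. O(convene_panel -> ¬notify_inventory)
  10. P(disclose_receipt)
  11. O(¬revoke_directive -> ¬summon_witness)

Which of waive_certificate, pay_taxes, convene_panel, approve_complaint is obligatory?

approve_complaint

F(¬summon_witness) at premise 2 means O(summon_witness).
The contrapositive of premise 11 (O(¬revoke_directive -> ¬summon_witness)) is O(summon_witness -> revoke_directive), and O(summon_witness) is already established, so O(revoke_directive).
From O(revoke_directive) and premise 1, O(revoke_directive -> validate_patent), we obtain O(validate_patent).
Premise 5, O(¬notify_inventory -> ¬validate_patent), contraposes to O(validate_patent -> notify_inventory); with O(validate_patent) we get O(notify_inventory).
Premise 9, O(convene_panel -> ¬notify_inventory), contraposes to O(notify_inventory -> ¬convene_panel); with O(notify_inventory) we get O(¬convene_panel).
Premise 7 is O(¬approve_complaint -> convene_panel); contrapositively O(¬convene_panel -> approve_complaint). Since O(¬convene_panel) holds, K gives O(approve_complaint).
So O(approve_complaint) holds — approve_complaint is obligatory. None of the other listed options is made obligatory by any chain of premises.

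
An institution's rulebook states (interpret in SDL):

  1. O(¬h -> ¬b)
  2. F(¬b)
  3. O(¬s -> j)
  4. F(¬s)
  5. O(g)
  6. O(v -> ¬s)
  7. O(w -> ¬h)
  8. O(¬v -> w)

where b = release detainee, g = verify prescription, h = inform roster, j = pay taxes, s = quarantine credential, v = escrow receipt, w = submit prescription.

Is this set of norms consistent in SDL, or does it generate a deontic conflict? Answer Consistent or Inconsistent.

Premise 4, F(¬s), is equivalent to O(s).
Premise 6 is O(v -> ¬s); contrapositively O(s -> ¬v). Since O(s) holds, K gives O(¬v).
From O(¬v) and premise 8, O(¬v -> w), we obtain O(w).
From O(w) and premise 7, O(w -> ¬h), we obtain O(¬h).
With premise 1, O(¬h -> ¬b), the K-axiom yields O(¬b).
Yet premise 2 is F(¬b), i.e. O(b).
We now have both O(¬b) and O(b) — b is simultaneously obligatory and forbidden, violating the D-axiom.

Inconsistent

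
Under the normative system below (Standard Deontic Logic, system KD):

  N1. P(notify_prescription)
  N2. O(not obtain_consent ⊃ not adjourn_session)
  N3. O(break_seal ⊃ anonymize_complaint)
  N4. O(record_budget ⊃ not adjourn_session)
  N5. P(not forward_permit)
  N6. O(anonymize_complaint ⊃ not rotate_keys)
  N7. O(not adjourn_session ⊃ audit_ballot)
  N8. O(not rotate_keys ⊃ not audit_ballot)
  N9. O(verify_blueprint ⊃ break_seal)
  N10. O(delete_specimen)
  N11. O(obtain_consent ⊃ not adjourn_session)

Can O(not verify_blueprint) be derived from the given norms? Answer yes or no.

Premises 2 and 11 cover both cases: O(not obtain_consent ⊃ not adjourn_session) and O(obtain_consent ⊃ not adjourn_session). Since not obtain_consent ∨ obtain_consent is a tautology, O(not adjourn_session) follows.
From O(not adjourn_session) and premise 7, O(not adjourn_session ⊃ audit_ballot), we obtain O(audit_ballot).
Premise 8, O(not rotate_keys ⊃ not audit_ballot), contraposes to O(audit_ballot ⊃ rotate_keys); with O(audit_ballot) we get O(rotate_keys).
Premise 6 is O(anonymize_complaint ⊃ not rotate_keys); contrapositively O(rotate_keys ⊃ not anonymize_complaint). Since O(rotate_keys) holds, K gives O(not anonymize_complaint).
Premise 3, O(break_seal ⊃ anonymize_complaint), contraposes to O(not anonymize_complaint ⊃ not break_seal); with O(not anonymize_complaint) we get O(not break_seal).
The contrapositive of premise 9 (O(verify_blueprint ⊃ break_seal)) is O(not break_seal ⊃ not verify_blueprint), and O(not break_seal) is already established, so O(not verify_blueprint).
Premises 1, 4, 5, 10 do not contribute to this derivation.
So O(not verify_blueprint) follows.

Yes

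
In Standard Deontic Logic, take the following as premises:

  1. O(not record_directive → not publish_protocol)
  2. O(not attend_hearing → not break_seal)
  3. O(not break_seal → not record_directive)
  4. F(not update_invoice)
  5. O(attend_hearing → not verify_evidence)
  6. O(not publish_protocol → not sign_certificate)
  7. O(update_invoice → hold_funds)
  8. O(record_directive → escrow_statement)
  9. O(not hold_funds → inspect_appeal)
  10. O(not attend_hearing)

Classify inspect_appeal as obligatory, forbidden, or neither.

Neither

Premise 9 is O(not hold_funds → inspect_appeal), but O(not hold_funds) is not derivable from the premises, so it does not yield O(inspect_appeal).
No premise or chain of K-axiom applications forces O(inspect_appeal), and none forces O(not inspect_appeal). So inspect_appeal is neither obligatory nor forbidden under these norms.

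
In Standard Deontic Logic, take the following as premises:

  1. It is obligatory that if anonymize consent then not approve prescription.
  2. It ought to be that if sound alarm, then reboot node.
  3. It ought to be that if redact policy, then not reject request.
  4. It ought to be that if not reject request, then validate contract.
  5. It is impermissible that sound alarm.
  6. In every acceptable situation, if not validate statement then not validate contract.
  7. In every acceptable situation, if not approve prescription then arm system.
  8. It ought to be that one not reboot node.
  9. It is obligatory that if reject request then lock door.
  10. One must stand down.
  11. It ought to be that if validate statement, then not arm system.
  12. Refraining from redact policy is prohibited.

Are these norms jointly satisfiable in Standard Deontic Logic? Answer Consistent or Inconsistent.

Consistent

Premise 2 is O(sound_alarm → reboot_node), but O(sound_alarm) is not derivable from the premises, so it does not yield O(reboot_node).
So O(reboot_node) is not derivable, and the apparent clash with O(¬reboot_node) does not arise.
A world satisfying every obligation exists (e.g. anonymize_consent=false, approve_prescription=true, arm_system=false, lock_door=false, reboot_node=false, redact_policy=true, reject_request=false, sound_alarm=false, stand_down=true, validate_contract=true, validate_statement=true); no atom is both obligatory and forbidden, so the set is consistent.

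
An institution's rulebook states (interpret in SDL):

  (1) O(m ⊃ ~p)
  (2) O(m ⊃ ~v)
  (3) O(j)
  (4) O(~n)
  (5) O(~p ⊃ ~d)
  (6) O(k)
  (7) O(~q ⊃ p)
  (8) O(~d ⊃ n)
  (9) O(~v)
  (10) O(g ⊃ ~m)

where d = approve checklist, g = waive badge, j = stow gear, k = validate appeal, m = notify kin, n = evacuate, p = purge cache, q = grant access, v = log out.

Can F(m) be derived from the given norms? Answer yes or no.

Yes

Premise 4 states O(~n) outright.
Premise 8 is O(~d ⊃ n); contrapositively O(~n ⊃ d). Since O(~n) holds, K gives O(d).
Premise 5, O(~p ⊃ ~d), contraposes to O(d ⊃ p); with O(d) we get O(p).
Premise 1, O(m ⊃ ~p), contraposes to O(p ⊃ ~m); with O(p) we get O(~m).
Premises 2, 3, 6, 7, 9, 10 do not contribute to this derivation.
So O(~m) holds, i.e. F(m). The claim follows.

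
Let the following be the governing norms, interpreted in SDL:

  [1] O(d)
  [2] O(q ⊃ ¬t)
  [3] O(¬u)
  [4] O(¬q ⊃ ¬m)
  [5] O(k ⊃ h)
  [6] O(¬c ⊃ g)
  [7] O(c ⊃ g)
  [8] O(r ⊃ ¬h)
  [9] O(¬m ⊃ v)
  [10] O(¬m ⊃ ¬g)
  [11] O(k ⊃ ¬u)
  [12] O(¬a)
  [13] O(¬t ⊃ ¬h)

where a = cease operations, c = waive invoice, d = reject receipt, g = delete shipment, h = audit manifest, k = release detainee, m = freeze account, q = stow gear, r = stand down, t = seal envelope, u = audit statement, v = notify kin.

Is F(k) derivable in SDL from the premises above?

By case analysis on c: premise 7 gives O(c ⊃ g) and premise 6 gives O(¬c ⊃ g), so O(g) either way.
The contrapositive of premise 10 (O(¬m ⊃ ¬g)) is O(g ⊃ m), and O(g) is already established, so O(m).
Premise 4, O(¬q ⊃ ¬m), contraposes to O(m ⊃ q); with O(m) we get O(q).
Applying K to premise 2 (O(q ⊃ ¬t)) and O(q) yields O(¬t).
Premise 13 is O(¬t ⊃ ¬h); since O(¬t), deontic closure gives O(¬h).
Premise 5 is O(k ⊃ h); contrapositively O(¬h ⊃ ¬k). Since O(¬h) holds, K gives O(¬k).
Premises 1, 3, 8, 9, 11, 12 do not contribute to this derivation.
So O(¬k) holds, i.e. F(k). The claim follows.

Yes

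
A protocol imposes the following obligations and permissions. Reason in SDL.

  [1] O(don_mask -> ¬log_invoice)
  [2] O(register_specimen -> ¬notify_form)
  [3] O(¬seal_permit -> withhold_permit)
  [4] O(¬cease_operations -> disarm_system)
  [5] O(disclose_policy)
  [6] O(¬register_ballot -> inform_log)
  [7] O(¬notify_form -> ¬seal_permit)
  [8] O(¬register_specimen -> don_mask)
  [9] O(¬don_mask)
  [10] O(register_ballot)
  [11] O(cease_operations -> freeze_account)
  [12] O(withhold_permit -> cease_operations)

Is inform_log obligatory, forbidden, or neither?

Neither

Premise 6 is O(¬register_ballot -> inform_log), but O(¬register_ballot) is not derivable from the premises, so it does not yield O(inform_log).
No premise or chain of K-axiom applications forces O(inform_log), and none forces O(¬inform_log). So inform_log is neither obligatory nor forbidden under these norms.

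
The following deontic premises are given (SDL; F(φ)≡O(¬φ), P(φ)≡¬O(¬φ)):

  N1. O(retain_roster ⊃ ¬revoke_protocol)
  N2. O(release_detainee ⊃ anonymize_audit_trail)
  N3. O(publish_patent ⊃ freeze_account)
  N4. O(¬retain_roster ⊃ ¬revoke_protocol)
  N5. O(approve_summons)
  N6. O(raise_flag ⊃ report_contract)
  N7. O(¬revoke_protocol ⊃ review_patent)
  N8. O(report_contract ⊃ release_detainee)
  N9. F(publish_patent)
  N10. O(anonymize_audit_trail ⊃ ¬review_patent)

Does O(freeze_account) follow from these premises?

No

Premise 3 is O(publish_patent ⊃ freeze_account), but O(publish_patent) is not derivable from the premises, so it does not yield O(freeze_account).
No other premise forces O(freeze_account). An ideal world satisfying every premise can still have freeze_account false, so O(freeze_account) is not derivable.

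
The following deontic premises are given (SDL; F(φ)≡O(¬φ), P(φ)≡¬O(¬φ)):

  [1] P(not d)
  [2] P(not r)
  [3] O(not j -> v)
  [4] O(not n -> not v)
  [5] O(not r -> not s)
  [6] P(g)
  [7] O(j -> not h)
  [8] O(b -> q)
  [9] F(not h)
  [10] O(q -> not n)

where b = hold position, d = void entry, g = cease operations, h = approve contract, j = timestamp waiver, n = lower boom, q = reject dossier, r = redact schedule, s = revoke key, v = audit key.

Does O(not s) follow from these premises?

No

Premise 5 is O(not r -> not s), but O(not r) is not derivable from the premises (the permission P(not r) asserts only not O(r), not O(not r)), so it does not yield O(not s).
No other premise forces O(not s). An ideal world satisfying every premise can still have not s false, so O(not s) is not derivable.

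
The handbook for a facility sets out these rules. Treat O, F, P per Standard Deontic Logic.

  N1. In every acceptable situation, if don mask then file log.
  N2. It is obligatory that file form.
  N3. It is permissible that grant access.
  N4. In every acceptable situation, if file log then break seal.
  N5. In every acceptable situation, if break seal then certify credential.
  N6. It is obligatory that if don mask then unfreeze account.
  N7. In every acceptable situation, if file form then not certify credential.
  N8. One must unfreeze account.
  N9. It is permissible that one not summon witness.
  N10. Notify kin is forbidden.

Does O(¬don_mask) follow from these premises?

Premise 2 states O(file_form) outright.
From O(file_form) and premise 7, O(file_form → ¬certify_credential), we obtain O(¬certify_credential).
Premise 5, O(break_seal → certify_credential), contraposes to O(¬certify_credential → ¬break_seal); with O(¬certify_credential) we get O(¬break_seal).
Premise 4, O(file_log → break_seal), contraposes to O(¬break_seal → ¬file_log); with O(¬break_seal) we get O(¬file_log).
Premise 1 is O(don_mask → file_log); contrapositively O(¬file_log → ¬don_mask). Since O(¬file_log) holds, K gives O(¬don_mask).
Premises 3, 6, 8, 9, 10 do not contribute to this derivation.
So O(¬don_mask) follows.

Yes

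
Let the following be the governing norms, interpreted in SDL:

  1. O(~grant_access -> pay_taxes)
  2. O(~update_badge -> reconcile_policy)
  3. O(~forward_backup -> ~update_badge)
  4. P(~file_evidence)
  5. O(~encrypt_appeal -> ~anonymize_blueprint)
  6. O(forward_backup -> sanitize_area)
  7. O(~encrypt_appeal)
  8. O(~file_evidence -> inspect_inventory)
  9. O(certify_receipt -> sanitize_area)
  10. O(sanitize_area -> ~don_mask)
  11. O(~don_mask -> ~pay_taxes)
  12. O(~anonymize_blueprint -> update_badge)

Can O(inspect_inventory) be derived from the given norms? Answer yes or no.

No

Premise 8 is O(~file_evidence -> inspect_inventory), but O(~file_evidence) is not derivable from the premises (the permission P(~file_evidence) asserts only ~O(file_evidence), not O(~file_evidence)), so it does not yield O(inspect_inventory).
No other premise forces O(inspect_inventory). An ideal world satisfying every premise can still have inspect_inventory false, so O(inspect_inventory) is not derivable.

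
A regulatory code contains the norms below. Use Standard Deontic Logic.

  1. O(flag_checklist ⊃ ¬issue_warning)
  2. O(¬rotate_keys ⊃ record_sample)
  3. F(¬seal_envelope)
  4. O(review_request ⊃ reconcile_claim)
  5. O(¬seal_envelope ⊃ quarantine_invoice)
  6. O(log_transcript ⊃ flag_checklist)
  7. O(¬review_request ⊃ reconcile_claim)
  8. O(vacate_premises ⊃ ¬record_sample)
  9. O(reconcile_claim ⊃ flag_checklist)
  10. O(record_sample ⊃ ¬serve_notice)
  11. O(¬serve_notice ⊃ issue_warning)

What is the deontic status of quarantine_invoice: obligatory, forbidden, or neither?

Premise 5 is O(¬seal_envelope ⊃ quarantine_invoice), but O(¬seal_envelope) is not derivable from the premises, so it does not yield O(quarantine_invoice).
No premise or chain of K-axiom applications forces O(quarantine_invoice), and none forces O(¬quarantine_invoice). So quarantine_invoice is neither obligatory nor forbidden under these norms.

Neither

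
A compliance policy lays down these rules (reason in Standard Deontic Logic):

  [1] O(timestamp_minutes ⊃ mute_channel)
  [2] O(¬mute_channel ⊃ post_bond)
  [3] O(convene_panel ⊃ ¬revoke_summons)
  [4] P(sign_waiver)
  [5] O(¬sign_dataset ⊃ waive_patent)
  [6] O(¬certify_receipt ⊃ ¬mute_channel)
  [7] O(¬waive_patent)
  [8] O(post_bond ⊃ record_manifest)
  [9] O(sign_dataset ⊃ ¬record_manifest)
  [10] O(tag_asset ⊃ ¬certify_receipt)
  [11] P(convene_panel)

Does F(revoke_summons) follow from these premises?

No

Premise 3 is O(convene_panel ⊃ ¬revoke_summons), but O(convene_panel) is not derivable from the premises (the permission P(convene_panel) asserts only ¬O(¬convene_panel), not O(convene_panel)), so it does not yield O(¬revoke_summons).
No other premise forces O(¬revoke_summons). An ideal world satisfying every premise can still have revoke_summons true, so F(revoke_summons) is not derivable.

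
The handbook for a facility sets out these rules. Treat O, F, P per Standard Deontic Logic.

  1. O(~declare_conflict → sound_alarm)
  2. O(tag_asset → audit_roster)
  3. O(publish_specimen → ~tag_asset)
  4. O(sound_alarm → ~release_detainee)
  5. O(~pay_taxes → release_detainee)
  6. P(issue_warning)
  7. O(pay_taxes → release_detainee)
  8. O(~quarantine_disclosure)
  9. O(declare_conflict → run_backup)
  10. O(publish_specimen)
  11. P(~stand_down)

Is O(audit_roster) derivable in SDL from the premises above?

Premise 2 is O(tag_asset → audit_roster), but O(tag_asset) is not derivable from the premises, so it does not yield O(audit_roster).
No other premise forces O(audit_roster). An ideal world satisfying every premise can still have audit_roster false, so O(audit_roster) is not derivable.

No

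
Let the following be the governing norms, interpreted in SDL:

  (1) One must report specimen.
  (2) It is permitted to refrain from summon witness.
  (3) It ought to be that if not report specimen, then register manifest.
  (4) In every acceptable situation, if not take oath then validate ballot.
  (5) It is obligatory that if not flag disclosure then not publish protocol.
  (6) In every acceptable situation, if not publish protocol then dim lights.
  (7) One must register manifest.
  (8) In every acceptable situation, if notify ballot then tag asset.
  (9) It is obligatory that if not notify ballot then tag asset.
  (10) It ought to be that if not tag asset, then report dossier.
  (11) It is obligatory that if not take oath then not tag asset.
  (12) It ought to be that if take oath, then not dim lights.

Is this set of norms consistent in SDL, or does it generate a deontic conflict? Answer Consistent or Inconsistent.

Consistent

Premise 3 is O(¬report_specimen → register_manifest); even if O(register_manifest) held, inferring O(¬report_specimen) would be affirming the consequent — invalid.
So O(¬report_specimen) is not derivable, and the apparent clash with O(report_specimen) does not arise.
A world satisfying every obligation exists (e.g. dim_lights=false, flag_disclosure=true, notify_ballot=false, publish_protocol=true, register_manifest=true, report_dossier=false, report_specimen=true, summon_witness=false, tag_asset=true, take_oath=true, validate_ballot=false); no atom is both obligatory and forbidden, so the set is consistent.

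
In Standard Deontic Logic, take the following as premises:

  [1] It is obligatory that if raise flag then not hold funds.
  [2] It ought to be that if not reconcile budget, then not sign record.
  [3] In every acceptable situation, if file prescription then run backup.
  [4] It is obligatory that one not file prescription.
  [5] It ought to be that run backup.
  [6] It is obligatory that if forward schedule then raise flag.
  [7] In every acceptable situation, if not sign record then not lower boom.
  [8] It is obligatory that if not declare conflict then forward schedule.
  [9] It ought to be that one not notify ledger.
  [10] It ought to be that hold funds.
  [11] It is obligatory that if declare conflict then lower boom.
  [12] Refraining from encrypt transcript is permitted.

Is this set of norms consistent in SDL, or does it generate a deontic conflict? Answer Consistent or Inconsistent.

Consistent

Premise 3 is O(file_prescription → run_backup); even if O(run_backup) held, inferring O(file_prescription) would be affirming the consequent — invalid.
So O(file_prescription) is not derivable, and the apparent clash with O(¬file_prescription) does not arise.
A world satisfying every obligation exists (e.g. declare_conflict=true, encrypt_transcript=false, file_prescription=false, forward_schedule=false, hold_funds=true, lower_boom=true, notify_ledger=false, raise_flag=false, reconcile_budget=true, run_backup=true, sign_record=true); no atom is both obligatory and forbidden, so the set is consistent.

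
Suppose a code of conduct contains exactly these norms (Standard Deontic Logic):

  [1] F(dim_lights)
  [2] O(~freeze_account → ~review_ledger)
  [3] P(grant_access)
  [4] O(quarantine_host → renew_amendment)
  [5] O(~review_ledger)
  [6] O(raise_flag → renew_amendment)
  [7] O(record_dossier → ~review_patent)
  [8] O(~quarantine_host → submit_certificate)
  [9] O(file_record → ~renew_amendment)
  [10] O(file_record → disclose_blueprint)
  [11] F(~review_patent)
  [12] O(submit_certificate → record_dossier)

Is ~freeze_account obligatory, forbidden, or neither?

Neither

Premise 2 is O(~freeze_account → ~review_ledger); even if O(~review_ledger) held, inferring O(~freeze_account) would be affirming the consequent — invalid.
No premise or chain of K-axiom applications forces O(~freeze_account), and none forces O(freeze_account). So ~freeze_account is neither obligatory nor forbidden under these norms.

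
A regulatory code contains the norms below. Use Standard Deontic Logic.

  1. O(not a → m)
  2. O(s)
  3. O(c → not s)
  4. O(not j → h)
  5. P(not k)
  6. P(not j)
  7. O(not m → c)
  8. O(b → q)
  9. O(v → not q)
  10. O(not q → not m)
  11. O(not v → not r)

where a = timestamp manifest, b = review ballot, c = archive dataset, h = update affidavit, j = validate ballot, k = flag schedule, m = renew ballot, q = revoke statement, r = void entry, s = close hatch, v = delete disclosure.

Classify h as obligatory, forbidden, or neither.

Neither

Premise 4 is O(not j → h), but O(not j) is not derivable from the premises (the permission P(not j) asserts only not O(j), not O(not j)), so it does not yield O(h).
No premise or chain of K-axiom applications forces O(h), and none forces O(not h). So h is neither obligatory nor forbidden under these norms.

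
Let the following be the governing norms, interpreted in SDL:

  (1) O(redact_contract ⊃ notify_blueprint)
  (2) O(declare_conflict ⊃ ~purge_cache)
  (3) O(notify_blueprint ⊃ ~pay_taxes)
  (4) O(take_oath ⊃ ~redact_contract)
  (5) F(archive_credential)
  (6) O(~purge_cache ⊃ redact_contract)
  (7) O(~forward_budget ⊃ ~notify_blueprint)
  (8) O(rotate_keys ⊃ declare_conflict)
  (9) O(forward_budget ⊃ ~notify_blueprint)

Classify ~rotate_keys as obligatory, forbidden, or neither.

Obligatory

Premises 7 and 9 cover both cases: O(~forward_budget ⊃ ~notify_blueprint) and O(forward_budget ⊃ ~notify_blueprint). Since ~forward_budget ∨ forward_budget is a tautology, O(~notify_blueprint) follows.
Premise 1 is O(redact_contract ⊃ notify_blueprint); contrapositively O(~notify_blueprint ⊃ ~redact_contract). Since O(~notify_blueprint) holds, K gives O(~redact_contract).
Premise 6, O(~purge_cache ⊃ redact_contract), contraposes to O(~redact_contract ⊃ purge_cache); with O(~redact_contract) we get O(purge_cache).
Premise 2, O(declare_conflict ⊃ ~purge_cache), contraposes to O(purge_cache ⊃ ~declare_conflict); with O(purge_cache) we get O(~declare_conflict).
Premise 8 is O(rotate_keys ⊃ declare_conflict); contrapositively O(~declare_conflict ⊃ ~rotate_keys). Since O(~declare_conflict) holds, K gives O(~rotate_keys).
Premises 3, 4, 5 do not contribute to this derivation.
Hence ~rotate_keys is obligatory.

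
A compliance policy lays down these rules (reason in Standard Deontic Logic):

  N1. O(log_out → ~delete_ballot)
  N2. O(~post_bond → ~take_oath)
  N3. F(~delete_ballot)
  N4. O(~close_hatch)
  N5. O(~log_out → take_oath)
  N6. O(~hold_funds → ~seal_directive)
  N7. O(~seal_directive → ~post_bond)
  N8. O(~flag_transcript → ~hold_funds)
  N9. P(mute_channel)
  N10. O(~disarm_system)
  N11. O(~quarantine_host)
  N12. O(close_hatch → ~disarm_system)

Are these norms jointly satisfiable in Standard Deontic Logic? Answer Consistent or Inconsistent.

Consistent

Premise 12 is O(close_hatch → ~disarm_system); even if O(~disarm_system) held, inferring O(close_hatch) would be affirming the consequent — invalid.
So O(close_hatch) is not derivable, and the apparent clash with O(~close_hatch) does not arise.
A world satisfying every obligation exists (e.g. close_hatch=false, delete_ballot=true, disarm_system=false, flag_transcript=true, hold_funds=true, log_out=false, mute_channel=false, post_bond=true, quarantine_host=false, seal_directive=true, take_oath=true); no atom is both obligatory and forbidden, so the set is consistent.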